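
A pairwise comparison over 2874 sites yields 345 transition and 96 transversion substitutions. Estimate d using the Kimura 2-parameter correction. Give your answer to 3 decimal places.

P = 345/2874 ≈ 0.120042 and Q = 96/2874 ≈ 0.033403.
Under the Kimura two-parameter model, d = −½ ln(1 − 2P − Q) − ¼ ln(1 − 2Q).
1 − 2P − Q = 0.726513, giving −½ ln(0.726513) = 0.159749.
1 − 2Q = 0.933194, giving −¼ ln(0.933194) = 0.017286.
d = 0.159749 + 0.017286 = 0.177035.

0.177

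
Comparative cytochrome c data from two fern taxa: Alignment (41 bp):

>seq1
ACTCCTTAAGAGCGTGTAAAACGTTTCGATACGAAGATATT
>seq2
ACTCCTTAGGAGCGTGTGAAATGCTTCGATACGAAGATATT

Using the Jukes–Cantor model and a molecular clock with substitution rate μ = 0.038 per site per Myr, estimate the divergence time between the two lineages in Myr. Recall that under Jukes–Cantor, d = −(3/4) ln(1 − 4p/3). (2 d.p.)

The sequences differ at 4 of 41 sites (9, 18, 22, 24), so p = 4/41 ≈ 0.097561.
d = −(3/4) ln(1 − 4p/3) = −0.75 ln(1 − 0.130081) = −0.75 ln(0.869919)
  = −0.75 × (-0.139355) = 0.104516 substitutions/site.
Under a molecular clock d = 2μt, so t = d/(2μ) = 0.104516 / (2 × 0.038) = 1.38 Myr.

1.38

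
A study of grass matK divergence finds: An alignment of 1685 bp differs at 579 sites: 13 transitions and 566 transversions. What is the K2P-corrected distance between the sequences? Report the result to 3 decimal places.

0.495

P = 13/1685 ≈ 0.007715 and Q = 566/1685 ≈ 0.335905.
Under the Kimura two-parameter model, d = −½ ln(1 − 2P − Q) − ¼ ln(1 − 2Q).
1 − 2P − Q = 0.648665, giving −½ ln(0.648665) = 0.216419.
1 − 2Q = 0.32819, giving −¼ ln(0.32819) = 0.278541.
d = 0.216419 + 0.278541 = 0.494960.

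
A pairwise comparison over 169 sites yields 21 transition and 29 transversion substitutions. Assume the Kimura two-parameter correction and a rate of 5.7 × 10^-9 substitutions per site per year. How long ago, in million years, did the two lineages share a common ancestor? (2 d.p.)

P = 21/169 ≈ 0.12426 and Q = 29/169 ≈ 0.171598.
Under the Kimura two-parameter model, d = −½ ln(1 − 2P − Q) − ¼ ln(1 − 2Q).
1 − 2P − Q = 0.579882, giving −½ ln(0.579882) = 0.272465.
1 − 2Q = 0.656804, giving −¼ ln(0.656804) = 0.105092.
d = 0.272465 + 0.105092 = 0.377557.
Under a molecular clock d = 2μt, so t = d/(2μ) = 0.377557 / (2 × 5.7 × 10^-9) = 33.12 million years.

33.12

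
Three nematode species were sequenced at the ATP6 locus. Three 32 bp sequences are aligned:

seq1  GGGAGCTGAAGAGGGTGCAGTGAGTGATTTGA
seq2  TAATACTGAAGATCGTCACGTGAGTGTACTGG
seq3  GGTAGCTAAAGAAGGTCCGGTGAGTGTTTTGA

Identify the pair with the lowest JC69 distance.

seq1–seq2: 14/32 differ, p = 0.438, d = 0.657.
seq1–seq3: 6/32 differ, p = 0.188, d = 0.216.
seq2–seq3: 13/32 differ, p = 0.406, d = 0.585.
The smallest distance is between seq1 and seq3.

seq1 and seq3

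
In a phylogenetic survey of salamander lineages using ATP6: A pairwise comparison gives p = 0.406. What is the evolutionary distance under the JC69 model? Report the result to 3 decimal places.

d = −(3/4) ln(1 − 4p/3) = −0.75 ln(1 − 0.541333) = −0.75 ln(0.458667)
  = −0.75 × (-0.779431) = 0.584573 substitutions/site.

0.585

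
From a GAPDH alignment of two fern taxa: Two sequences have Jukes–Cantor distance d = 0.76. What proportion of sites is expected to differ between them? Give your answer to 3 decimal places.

p = (3/4)(1 − e^(−4d/3)) = 0.75 × (1 − e^(-1.013333)) = 0.75 × (1 − 0.363007) = 0.477745.

0.478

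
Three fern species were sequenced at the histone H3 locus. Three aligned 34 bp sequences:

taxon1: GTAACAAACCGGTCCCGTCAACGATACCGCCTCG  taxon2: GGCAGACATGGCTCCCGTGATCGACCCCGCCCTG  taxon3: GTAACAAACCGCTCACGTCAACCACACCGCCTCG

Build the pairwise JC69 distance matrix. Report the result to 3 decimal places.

taxon1–taxon2: 13/34 sites differ → p ≈ 0.382353, d = −0.75 ln(1 − 0.509804) = 0.534712 ≈ 0.535.
taxon1–taxon3: 4/34 sites differ → p ≈ 0.117647, d = −0.75 ln(1 − 0.156863) = 0.127969 ≈ 0.128.
taxon2–taxon3: 13/34 sites differ → p ≈ 0.382353, d = −0.75 ln(1 − 0.509804) = 0.534712 ≈ 0.535.

d(taxon1,taxon2) = 0.535, d(taxon1,taxon3) = 0.128, d(taxon2,taxon3) = 0.535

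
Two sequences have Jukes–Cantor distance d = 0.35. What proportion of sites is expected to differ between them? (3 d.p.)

0.280

p = (3/4)(1 − e^(−4d/3)) = 0.75 × (1 − e^(-0.466667)) = 0.75 × (1 − 0.627089) = 0.279683.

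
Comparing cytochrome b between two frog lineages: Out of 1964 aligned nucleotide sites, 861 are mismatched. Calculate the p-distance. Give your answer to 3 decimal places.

p = 861/1964 = 0.438391… ≈ 0.438 (to 3 d.p.).

0.438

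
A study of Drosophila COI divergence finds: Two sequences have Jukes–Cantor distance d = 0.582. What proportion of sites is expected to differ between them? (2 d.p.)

p = (3/4)(1 − e^(−4d/3)) = 0.75 × (1 − e^(-0.776)) = 0.75 × (1 − 0.460243) = 0.404818.

0.40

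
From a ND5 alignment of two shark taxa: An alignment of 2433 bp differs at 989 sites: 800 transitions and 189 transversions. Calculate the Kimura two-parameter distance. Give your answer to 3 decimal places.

0.707

P = 800/2433 ≈ 0.328812 and Q = 189/2433 ≈ 0.077682.
Under the Kimura two-parameter model, d = −½ ln(1 − 2P − Q) − ¼ ln(1 − 2Q).
1 − 2P − Q = 0.264694, giving −½ ln(0.264694) = 0.664590.
1 − 2Q = 0.844636, giving −¼ ln(0.844636) = 0.042212.
d = 0.664590 + 0.042212 = 0.706802.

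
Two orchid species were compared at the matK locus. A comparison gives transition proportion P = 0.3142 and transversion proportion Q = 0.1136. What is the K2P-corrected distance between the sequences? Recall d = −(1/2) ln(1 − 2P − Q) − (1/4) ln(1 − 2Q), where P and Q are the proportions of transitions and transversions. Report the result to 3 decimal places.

Under the Kimura two-parameter model, d = −½ ln(1 − 2P − Q) − ¼ ln(1 − 2Q).
1 − 2P − Q = 0.258, giving −½ ln(0.258) = 0.677398.
1 − 2Q = 0.7728, giving −¼ ln(0.7728) = 0.064434.
d = 0.677398 + 0.064434 = 0.741832.

0.742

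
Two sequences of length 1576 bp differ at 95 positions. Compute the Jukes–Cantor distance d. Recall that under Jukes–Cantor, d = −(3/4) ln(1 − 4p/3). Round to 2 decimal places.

p = 95/1576 ≈ 0.060279.
d = −(3/4) ln(1 − 4p/3) = −0.75 ln(1 − 0.080372) = −0.75 ln(0.919628)
  = −0.75 × (-0.083786) = 0.062840 substitutions/site.

0.06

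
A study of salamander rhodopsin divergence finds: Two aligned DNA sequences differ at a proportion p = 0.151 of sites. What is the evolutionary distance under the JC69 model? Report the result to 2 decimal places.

d = −(3/4) ln(1 − 4p/3) = −0.75 ln(1 − 0.201333) = −0.75 ln(0.798667)
  = −0.75 × (-0.224811) = 0.168608 substitutions/site.

0.17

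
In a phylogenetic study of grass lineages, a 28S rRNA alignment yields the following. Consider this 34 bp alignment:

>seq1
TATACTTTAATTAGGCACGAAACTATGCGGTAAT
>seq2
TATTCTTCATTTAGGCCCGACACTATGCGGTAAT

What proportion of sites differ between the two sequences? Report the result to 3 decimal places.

0.147

The sequences differ at 5 of 34 positions (sites 4, 8, 10, 17, 21).
p = 5/34 = 0.147058… ≈ 0.147 (to 3 d.p.).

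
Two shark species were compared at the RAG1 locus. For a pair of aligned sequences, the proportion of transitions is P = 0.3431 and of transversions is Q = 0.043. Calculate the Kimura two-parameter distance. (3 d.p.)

0.676

Under the Kimura two-parameter model, d = −½ ln(1 − 2P − Q) − ¼ ln(1 − 2Q).
1 − 2P − Q = 0.2708, giving −½ ln(0.2708) = 0.653187.
1 − 2Q = 0.914, giving −¼ ln(0.914) = 0.022481.
d = 0.653187 + 0.022481 = 0.675668.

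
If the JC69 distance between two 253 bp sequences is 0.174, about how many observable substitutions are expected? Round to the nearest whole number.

39

Invert JC69: p = (3/4)(1 − e^(−4d/3)) = 0.75 × (1 − e^(-0.232)) = 0.75 × (1 − 0.792946) = 0.155291.
Expected differing sites = pL ≈ 0.155291 × 253 = 39.288623 ≈ 39.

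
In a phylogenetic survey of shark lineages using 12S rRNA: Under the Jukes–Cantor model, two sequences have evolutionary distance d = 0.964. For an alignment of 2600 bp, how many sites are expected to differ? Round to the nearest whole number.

Invert JC69: p = (3/4)(1 − e^(−4d/3)) = 0.75 × (1 − e^(-1.285333)) = 0.75 × (1 − 0.276558) = 0.542582.
Expected differing sites = pL ≈ 0.542582 × 2600 = 1410.7132 ≈ 1411.

1411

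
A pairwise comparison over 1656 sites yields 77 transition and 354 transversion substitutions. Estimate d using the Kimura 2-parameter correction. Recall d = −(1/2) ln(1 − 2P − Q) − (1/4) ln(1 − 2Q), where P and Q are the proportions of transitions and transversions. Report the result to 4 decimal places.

P = 77/1656 ≈ 0.046498 and Q = 354/1656 ≈ 0.213768.
Under the Kimura two-parameter model, d = −½ ln(1 − 2P − Q) − ¼ ln(1 − 2Q).
1 − 2P − Q = 0.693236, giving −½ ln(0.693236) = 0.183192.
1 − 2Q = 0.572464, giving −¼ ln(0.572464) = 0.139451.
d = 0.183192 + 0.139451 = 0.322643.

0.3226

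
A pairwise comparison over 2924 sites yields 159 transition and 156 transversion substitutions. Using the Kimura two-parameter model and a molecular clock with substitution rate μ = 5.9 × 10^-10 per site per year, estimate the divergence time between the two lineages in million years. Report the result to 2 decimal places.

P = 159/2924 ≈ 0.054378 and Q = 156/2924 ≈ 0.053352.
Under the Kimura two-parameter model, d = −½ ln(1 − 2P − Q) − ¼ ln(1 − 2Q).
1 − 2P − Q = 0.837892, giving −½ ln(0.837892) = 0.088433.
1 − 2Q = 0.893296, giving −¼ ln(0.893296) = 0.028209.
d = 0.088433 + 0.028209 = 0.116642.
Under a molecular clock d = 2μt, so t = d/(2μ) = 0.116642 / (2 × 5.9 × 10^-10) = 98.85 million years.

98.85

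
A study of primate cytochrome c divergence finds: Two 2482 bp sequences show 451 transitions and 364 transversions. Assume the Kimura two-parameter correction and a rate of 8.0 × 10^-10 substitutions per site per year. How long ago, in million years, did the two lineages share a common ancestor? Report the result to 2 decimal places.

P = 451/2482 ≈ 0.181708 and Q = 364/2482 ≈ 0.146656.
Under the Kimura two-parameter model, d = −½ ln(1 − 2P − Q) − ¼ ln(1 − 2Q).
1 − 2P − Q = 0.489928, giving −½ ln(0.489928) = 0.356748.
1 − 2Q = 0.706688, giving −¼ ln(0.706688) = 0.086792.
d = 0.356748 + 0.086792 = 0.443540.
Under a molecular clock d = 2μt, so t = d/(2μ) = 0.443540 / (2 × 8.0 × 10^-10) = 277.21 million years.

277.21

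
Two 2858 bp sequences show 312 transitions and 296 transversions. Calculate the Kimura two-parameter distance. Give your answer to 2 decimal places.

P = 312/2858 ≈ 0.109167 and Q = 296/2858 ≈ 0.103569.
Under the Kimura two-parameter model, d = −½ ln(1 − 2P − Q) − ¼ ln(1 − 2Q).
1 − 2P − Q = 0.678097, giving −½ ln(0.678097) = 0.194232.
1 − 2Q = 0.792862, giving −¼ ln(0.792862) = 0.058027.
d = 0.194232 + 0.058027 = 0.252259.

0.25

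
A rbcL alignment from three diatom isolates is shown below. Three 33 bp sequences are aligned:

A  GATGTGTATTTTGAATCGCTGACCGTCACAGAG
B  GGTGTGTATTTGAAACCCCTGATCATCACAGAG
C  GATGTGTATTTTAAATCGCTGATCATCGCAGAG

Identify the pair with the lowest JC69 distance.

A–B: 7/33 differ, p = 0.212, d = 0.249.
A–C: 4/33 differ, p = 0.121, d = 0.132.
B–C: 5/33 differ, p = 0.152, d = 0.169.
The smallest distance is between A and C.

A and C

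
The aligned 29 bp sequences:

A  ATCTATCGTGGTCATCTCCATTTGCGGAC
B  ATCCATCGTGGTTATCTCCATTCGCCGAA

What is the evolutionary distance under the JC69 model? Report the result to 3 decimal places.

The sequences differ at 5 of 29 sites (4, 13, 23, 26, 29), so p = 5/29 ≈ 0.172414.
d = −(3/4) ln(1 − 4p/3) = −0.75 ln(1 − 0.229885) = −0.75 ln(0.770115)
  = −0.75 × (-0.261215) = 0.195911 substitutions/site.

0.196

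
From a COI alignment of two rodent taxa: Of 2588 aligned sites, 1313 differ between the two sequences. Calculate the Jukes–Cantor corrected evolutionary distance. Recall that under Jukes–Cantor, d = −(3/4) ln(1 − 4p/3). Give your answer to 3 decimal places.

p = 1313/2588 ≈ 0.507342.
d = −(3/4) ln(1 − 4p/3) = −0.75 ln(1 − 0.676456) = −0.75 ln(0.323544)
  = −0.75 × (-1.128420) = 0.846315 substitutions/site.

0.846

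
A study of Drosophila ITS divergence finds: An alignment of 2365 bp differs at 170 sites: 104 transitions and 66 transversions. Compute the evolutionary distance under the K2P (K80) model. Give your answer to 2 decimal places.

P = 104/2365 ≈ 0.043975 and Q = 66/2365 ≈ 0.027907.
Under the Kimura two-parameter model, d = −½ ln(1 − 2P − Q) − ¼ ln(1 − 2Q).
1 − 2P − Q = 0.884143, giving −½ ln(0.884143) = 0.061568.
1 − 2Q = 0.944186, giving −¼ ln(0.944186) = 0.014358.
d = 0.061568 + 0.014358 = 0.075926.

0.08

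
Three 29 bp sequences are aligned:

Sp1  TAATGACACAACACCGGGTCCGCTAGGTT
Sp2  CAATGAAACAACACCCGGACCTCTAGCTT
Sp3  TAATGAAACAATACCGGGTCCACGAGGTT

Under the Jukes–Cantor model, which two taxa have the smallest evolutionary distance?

Sp1–Sp2: 6/29 differ, p = 0.207, d = 0.242.
Sp1–Sp3: 4/29 differ, p = 0.138, d = 0.152.
Sp2–Sp3: 7/29 differ, p = 0.241, d = 0.291.
The smallest distance is between Sp1 and Sp3.

Sp1 and Sp3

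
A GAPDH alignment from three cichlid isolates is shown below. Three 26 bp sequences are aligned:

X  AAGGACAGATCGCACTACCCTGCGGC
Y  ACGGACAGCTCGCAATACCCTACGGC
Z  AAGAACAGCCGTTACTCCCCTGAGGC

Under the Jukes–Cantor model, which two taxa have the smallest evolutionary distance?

X and Y

X–Y: 4/26 differ, p = 0.154, d = 0.172.
X–Z: 8/26 differ, p = 0.308, d = 0.396.
Y–Z: 10/26 differ, p = 0.385, d = 0.539.
The smallest distance is between X and Y.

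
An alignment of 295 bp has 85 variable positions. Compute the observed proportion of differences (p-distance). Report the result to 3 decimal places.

0.288

p = 85/295 = 0.288135… ≈ 0.288 (to 3 d.p.).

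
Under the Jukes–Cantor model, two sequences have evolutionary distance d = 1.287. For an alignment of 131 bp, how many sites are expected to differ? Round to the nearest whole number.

Invert JC69: p = (3/4)(1 − e^(−4d/3)) = 0.75 × (1 − e^(-1.716)) = 0.75 × (1 − 0.179784) = 0.615162.
Expected differing sites = pL ≈ 0.615162 × 131 = 80.586222 ≈ 81.

81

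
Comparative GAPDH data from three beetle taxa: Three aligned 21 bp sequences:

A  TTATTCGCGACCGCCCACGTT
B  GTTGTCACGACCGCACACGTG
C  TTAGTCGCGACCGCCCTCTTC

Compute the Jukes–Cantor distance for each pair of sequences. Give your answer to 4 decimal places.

d(A,B) = 0.3597, d(A,C) = 0.2197, d(B,C) = 0.4408

A–B: 6/21 sites differ → p ≈ 0.285714, d = −0.75 ln(1 − 0.380952) = 0.359679 ≈ 0.3597.
A–C: 4/21 sites differ → p ≈ 0.190476, d = −0.75 ln(1 − 0.253968) = 0.219740 ≈ 0.2197.
B–C: 7/21 sites differ → p ≈ 0.333333, d = −0.75 ln(1 − 0.444444) = 0.440839 ≈ 0.4408.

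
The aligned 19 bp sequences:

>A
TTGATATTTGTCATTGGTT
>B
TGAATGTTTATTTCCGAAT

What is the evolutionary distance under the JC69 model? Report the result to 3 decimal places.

The sequences differ at 10 of 19 sites (2, 3, 6, 10, 12, 13, 14, 15, 17, 18), so p = 10/19 ≈ 0.526316.
d = −(3/4) ln(1 − 4p/3) = −0.75 ln(1 − 0.701755) = −0.75 ln(0.298245)
  = −0.75 × (-1.209840) = 0.907380 substitutions/site.

0.907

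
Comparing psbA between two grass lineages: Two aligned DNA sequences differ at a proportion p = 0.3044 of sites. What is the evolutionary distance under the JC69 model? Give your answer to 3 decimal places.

d = −(3/4) ln(1 − 4p/3) = −0.75 ln(1 − 0.405867) = −0.75 ln(0.594133)
  = −0.75 × (-0.520652) = 0.390489 substitutions/site.

0.390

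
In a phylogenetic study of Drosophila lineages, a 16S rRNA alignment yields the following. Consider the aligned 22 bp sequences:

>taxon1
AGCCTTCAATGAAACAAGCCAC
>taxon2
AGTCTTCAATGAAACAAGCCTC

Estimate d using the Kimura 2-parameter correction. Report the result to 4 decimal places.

0.0971

Of 22 sites, 1 differences are transitions and 1 are transversions, so P = 1/22 ≈ 0.045455 and Q = 1/22 ≈ 0.045455.
Under the Kimura two-parameter model, d = −½ ln(1 − 2P − Q) − ¼ ln(1 − 2Q).
1 − 2P − Q = 0.863635, giving −½ ln(0.863635) = 0.073303.
1 − 2Q = 0.90909, giving −¼ ln(0.90909) = 0.023828.
d = 0.073303 + 0.023828 = 0.097131.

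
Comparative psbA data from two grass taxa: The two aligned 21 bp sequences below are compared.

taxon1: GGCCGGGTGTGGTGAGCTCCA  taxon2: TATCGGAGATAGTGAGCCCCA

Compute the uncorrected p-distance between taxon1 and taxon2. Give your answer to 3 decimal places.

0.381

The sequences differ at 8 of 21 positions (sites 1, 2, 3, 7, 8, 9, 11, 18).
p = 8/21 = 0.380952… ≈ 0.381 (to 3 d.p.).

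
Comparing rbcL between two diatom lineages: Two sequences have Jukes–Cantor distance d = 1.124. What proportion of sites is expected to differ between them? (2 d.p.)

0.58

p = (3/4)(1 − e^(−4d/3)) = 0.75 × (1 − e^(-1.498667)) = 0.75 × (1 − 0.223428) = 0.582429.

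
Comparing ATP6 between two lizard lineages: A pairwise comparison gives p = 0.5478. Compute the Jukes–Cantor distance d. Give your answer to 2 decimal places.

0.98

d = −(3/4) ln(1 − 4p/3) = −0.75 ln(1 − 0.7304) = −0.75 ln(0.2696)
  = −0.75 × (-1.310816) = 0.983112 substitutions/site.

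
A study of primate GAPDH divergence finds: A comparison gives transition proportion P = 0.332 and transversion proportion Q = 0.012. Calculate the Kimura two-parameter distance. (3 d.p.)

Under the Kimura two-parameter model, d = −½ ln(1 − 2P − Q) − ¼ ln(1 − 2Q).
1 − 2P − Q = 0.324, giving −½ ln(0.324) = 0.563506.
1 − 2Q = 0.976, giving −¼ ln(0.976) = 0.006073.
d = 0.563506 + 0.006073 = 0.569579.

0.570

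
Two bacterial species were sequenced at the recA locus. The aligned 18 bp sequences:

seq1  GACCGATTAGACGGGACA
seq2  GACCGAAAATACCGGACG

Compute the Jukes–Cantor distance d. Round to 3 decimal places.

The sequences differ at 5 of 18 sites (7, 8, 10, 13, 18), so p = 5/18 ≈ 0.277778.
d = −(3/4) ln(1 − 4p/3) = −0.75 ln(1 − 0.370371) = −0.75 ln(0.629629)
  = −0.75 × (-0.462625) = 0.346969 substitutions/site.

0.347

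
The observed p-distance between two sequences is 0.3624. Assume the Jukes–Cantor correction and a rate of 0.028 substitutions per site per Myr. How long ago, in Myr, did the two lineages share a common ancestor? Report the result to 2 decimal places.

d = −(3/4) ln(1 − 4p/3) = −0.75 ln(1 − 0.4832) = −0.75 ln(0.5168)
  = −0.75 × (-0.660099) = 0.495074 substitutions/site.
Under a molecular clock d = 2μt, so t = d/(2μ) = 0.495074 / (2 × 0.028) = 8.84 Myr.

8.84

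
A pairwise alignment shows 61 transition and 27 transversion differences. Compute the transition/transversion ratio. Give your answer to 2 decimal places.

2.26

R = 61/27 = 2.259259… ≈ 2.26 (to 2 d.p.).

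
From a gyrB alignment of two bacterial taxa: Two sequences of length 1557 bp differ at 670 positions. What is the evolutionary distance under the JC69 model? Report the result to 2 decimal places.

p = 670/1557 ≈ 0.430315.
d = −(3/4) ln(1 − 4p/3) = −0.75 ln(1 − 0.573753) = −0.75 ln(0.426247)
  = −0.75 × (-0.852736) = 0.639552 substitutions/site.

0.64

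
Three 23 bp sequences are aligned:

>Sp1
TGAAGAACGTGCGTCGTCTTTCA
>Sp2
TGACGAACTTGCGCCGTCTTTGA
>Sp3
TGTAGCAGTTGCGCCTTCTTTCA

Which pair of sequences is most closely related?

Sp1–Sp2: 4/23 differ, p = 0.174, d = 0.198.
Sp1–Sp3: 6/23 differ, p = 0.261, d = 0.321.
Sp2–Sp3: 6/23 differ, p = 0.261, d = 0.321.
The smallest distance is between Sp1 and Sp2.

Sp1 and Sp2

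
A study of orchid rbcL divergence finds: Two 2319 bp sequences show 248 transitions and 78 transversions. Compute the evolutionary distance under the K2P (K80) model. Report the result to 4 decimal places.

P = 248/2319 ≈ 0.106943 and Q = 78/2319 ≈ 0.033635.
Under the Kimura two-parameter model, d = −½ ln(1 − 2P − Q) − ¼ ln(1 − 2Q).
1 − 2P − Q = 0.752479, giving −½ ln(0.752479) = 0.142191.
1 − 2Q = 0.93273, giving −¼ ln(0.93273) = 0.017410.
d = 0.142191 + 0.017410 = 0.159601.

0.1596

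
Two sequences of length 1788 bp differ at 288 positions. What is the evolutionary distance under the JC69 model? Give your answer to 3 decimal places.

0.181

p = 288/1788 ≈ 0.161074.
d = −(3/4) ln(1 − 4p/3) = −0.75 ln(1 − 0.214765) = −0.75 ln(0.785235)
  = −0.75 × (-0.241772) = 0.181329 substitutions/site.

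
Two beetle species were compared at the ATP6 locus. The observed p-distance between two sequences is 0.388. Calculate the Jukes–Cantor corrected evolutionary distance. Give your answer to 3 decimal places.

0.546

d = −(3/4) ln(1 − 4p/3) = −0.75 ln(1 − 0.517333) = −0.75 ln(0.482667)
  = −0.75 × (-0.728428) = 0.546321 substitutions/site.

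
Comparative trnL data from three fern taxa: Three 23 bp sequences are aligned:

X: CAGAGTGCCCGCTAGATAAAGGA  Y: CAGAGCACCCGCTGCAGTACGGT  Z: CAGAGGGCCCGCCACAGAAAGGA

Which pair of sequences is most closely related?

X and Z

X–Y: 8/23 differ, p = 0.348, d = 0.467.
X–Z: 4/23 differ, p = 0.174, d = 0.198.
Y–Z: 7/23 differ, p = 0.304, d = 0.390.
The smallest distance is between X and Z.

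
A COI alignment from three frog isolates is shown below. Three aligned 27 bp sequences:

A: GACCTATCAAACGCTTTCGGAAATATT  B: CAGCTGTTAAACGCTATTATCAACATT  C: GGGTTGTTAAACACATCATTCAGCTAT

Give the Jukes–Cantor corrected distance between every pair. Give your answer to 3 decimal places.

d(A,B) = 0.511, d(A,C) = 1.171, d(B,C) = 0.673

A–B: 10/27 sites differ → p ≈ 0.37037, d = −0.75 ln(1 − 0.493827) = 0.510658 ≈ 0.511.
A–C: 16/27 sites differ → p ≈ 0.592593, d = −0.75 ln(1 − 0.790124) = 1.170929 ≈ 1.171.
B–C: 12/27 sites differ → p ≈ 0.444444, d = −0.75 ln(1 − 0.592592) = 0.673455 ≈ 0.673.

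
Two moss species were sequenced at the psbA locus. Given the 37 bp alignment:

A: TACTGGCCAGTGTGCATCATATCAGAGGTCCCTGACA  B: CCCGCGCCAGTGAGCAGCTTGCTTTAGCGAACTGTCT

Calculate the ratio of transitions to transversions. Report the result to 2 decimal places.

Transitions are A↔G and C↔T; transversions are all other mismatches.
Transitions: 4. Transversions: 14.
R = 4/14 = 0.285714… ≈ 0.29 (to 2 d.p.).

0.29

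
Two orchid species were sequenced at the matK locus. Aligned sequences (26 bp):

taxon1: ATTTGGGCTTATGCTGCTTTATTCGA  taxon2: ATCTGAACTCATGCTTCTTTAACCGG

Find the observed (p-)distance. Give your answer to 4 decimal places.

The sequences differ at 8 of 26 positions (sites 3, 6, 7, 10, 16, 22, 23, 26).
p = 8/26 = 0.307692… ≈ 0.3077 (to 4 d.p.).

0.3077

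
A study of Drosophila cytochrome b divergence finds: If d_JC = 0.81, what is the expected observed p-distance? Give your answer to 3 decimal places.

0.495

p = (3/4)(1 − e^(−4d/3)) = 0.75 × (1 − e^(-1.08)) = 0.75 × (1 − 0.339596) = 0.495303.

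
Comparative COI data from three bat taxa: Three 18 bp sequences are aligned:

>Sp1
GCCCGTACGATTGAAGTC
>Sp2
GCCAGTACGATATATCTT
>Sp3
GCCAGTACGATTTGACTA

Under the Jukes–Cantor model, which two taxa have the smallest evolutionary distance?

Sp1–Sp2: 6/18 differ, p = 0.333, d = 0.441.
Sp1–Sp3: 5/18 differ, p = 0.278, d = 0.347.
Sp2–Sp3: 4/18 differ, p = 0.222, d = 0.264.
The smallest distance is between Sp2 and Sp3.

Sp2 and Sp3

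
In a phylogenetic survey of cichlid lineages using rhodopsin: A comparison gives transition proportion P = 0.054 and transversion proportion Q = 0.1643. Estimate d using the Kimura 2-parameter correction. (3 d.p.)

0.259

Under the Kimura two-parameter model, d = −½ ln(1 − 2P − Q) − ¼ ln(1 − 2Q).
1 − 2P − Q = 0.7277, giving −½ ln(0.7277) = 0.158933.
1 − 2Q = 0.6714, giving −¼ ln(0.6714) = 0.099598.
d = 0.158933 + 0.099598 = 0.258531.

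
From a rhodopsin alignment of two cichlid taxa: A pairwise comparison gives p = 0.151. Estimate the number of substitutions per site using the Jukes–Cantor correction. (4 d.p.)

d = −(3/4) ln(1 − 4p/3) = −0.75 ln(1 − 0.201333) = −0.75 ln(0.798667)
  = −0.75 × (-0.224811) = 0.168608 substitutions/site.

0.1686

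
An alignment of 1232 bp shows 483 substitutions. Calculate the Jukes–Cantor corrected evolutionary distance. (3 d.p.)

p = 483/1232 ≈ 0.392045.
d = −(3/4) ln(1 − 4p/3) = −0.75 ln(1 − 0.522727) = −0.75 ln(0.477273)
  = −0.75 × (-0.739667) = 0.554750 substitutions/site.

0.555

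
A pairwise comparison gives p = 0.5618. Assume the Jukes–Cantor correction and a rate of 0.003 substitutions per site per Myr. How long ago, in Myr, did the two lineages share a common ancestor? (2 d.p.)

d = −(3/4) ln(1 − 4p/3) = −0.75 ln(1 − 0.749067) = −0.75 ln(0.250933)
  = −0.75 × (-1.382569) = 1.036927 substitutions/site.
Under a molecular clock d = 2μt, so t = d/(2μ) = 1.036927 / (2 × 0.003) = 172.82 Myr.

172.82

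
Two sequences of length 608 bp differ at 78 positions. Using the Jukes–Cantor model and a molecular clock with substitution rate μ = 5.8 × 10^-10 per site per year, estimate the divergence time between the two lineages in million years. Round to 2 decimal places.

p = 78/608 ≈ 0.128289.
d = −(3/4) ln(1 − 4p/3) = −0.75 ln(1 − 0.171052) = −0.75 ln(0.828948)
  = −0.75 × (-0.187598) = 0.140699 substitutions/site.
Under a molecular clock d = 2μt, so t = d/(2μ) = 0.140699 / (2 × 5.8 × 10^-10) = 121.29 million years.

121.29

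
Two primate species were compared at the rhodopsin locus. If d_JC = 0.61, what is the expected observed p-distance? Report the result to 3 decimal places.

0.417

p = (3/4)(1 − e^(−4d/3)) = 0.75 × (1 − e^(-0.813333)) = 0.75 × (1 − 0.443378) = 0.417467.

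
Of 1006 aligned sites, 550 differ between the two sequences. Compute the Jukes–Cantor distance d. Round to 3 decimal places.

0.979

p = 550/1006 ≈ 0.54672.
d = −(3/4) ln(1 − 4p/3) = −0.75 ln(1 − 0.72896) = −0.75 ln(0.27104)
  = −0.75 × (-1.305489) = 0.979117 substitutions/site.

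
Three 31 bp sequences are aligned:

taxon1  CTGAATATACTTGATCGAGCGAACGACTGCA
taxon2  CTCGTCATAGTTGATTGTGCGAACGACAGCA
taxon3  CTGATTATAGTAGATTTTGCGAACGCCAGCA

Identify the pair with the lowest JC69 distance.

taxon1–taxon2: 8/31 differ, p = 0.258, d = 0.316.
taxon1–taxon3: 8/31 differ, p = 0.258, d = 0.316.
taxon2–taxon3: 6/31 differ, p = 0.194, d = 0.224.
The smallest distance is between taxon2 and taxon3.

taxon2 and taxon3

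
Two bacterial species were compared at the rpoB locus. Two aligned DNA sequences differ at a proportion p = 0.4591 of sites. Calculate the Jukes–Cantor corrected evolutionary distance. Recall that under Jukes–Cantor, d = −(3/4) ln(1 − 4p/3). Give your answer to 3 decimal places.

d = −(3/4) ln(1 − 4p/3) = −0.75 ln(1 − 0.612133) = −0.75 ln(0.387867)
  = −0.75 × (-0.947093) = 0.710320 substitutions/site.

0.710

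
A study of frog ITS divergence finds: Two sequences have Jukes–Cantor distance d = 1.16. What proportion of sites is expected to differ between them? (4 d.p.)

0.5903

p = (3/4)(1 − e^(−4d/3)) = 0.75 × (1 − e^(-1.546667)) = 0.75 × (1 − 0.212957) = 0.590282.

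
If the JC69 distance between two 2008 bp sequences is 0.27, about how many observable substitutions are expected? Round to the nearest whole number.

Invert JC69: p = (3/4)(1 − e^(−4d/3)) = 0.75 × (1 − e^(-0.36)) = 0.75 × (1 − 0.697676) = 0.226743.
Expected differing sites = pL ≈ 0.226743 × 2008 = 455.299944 ≈ 455.

455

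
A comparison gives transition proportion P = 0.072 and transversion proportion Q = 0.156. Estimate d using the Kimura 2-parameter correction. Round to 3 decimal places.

0.272

Under the Kimura two-parameter model, d = −½ ln(1 − 2P − Q) − ¼ ln(1 − 2Q).
1 − 2P − Q = 0.7, giving −½ ln(0.7) = 0.178337.
1 − 2Q = 0.688, giving −¼ ln(0.688) = 0.093492.
d = 0.178337 + 0.093492 = 0.271829.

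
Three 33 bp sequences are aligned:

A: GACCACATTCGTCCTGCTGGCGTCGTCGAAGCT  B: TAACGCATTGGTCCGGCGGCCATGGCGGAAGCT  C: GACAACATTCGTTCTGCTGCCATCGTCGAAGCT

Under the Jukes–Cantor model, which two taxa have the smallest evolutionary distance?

A–B: 11/33 differ, p = 0.333, d = 0.441.
A–C: 4/33 differ, p = 0.121, d = 0.132.
B–C: 11/33 differ, p = 0.333, d = 0.441.
The smallest distance is between A and C.

A and C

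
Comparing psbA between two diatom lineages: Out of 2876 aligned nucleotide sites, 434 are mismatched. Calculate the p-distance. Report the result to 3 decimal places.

p = 434/2876 = 0.150904… ≈ 0.151 (to 3 d.p.).

0.151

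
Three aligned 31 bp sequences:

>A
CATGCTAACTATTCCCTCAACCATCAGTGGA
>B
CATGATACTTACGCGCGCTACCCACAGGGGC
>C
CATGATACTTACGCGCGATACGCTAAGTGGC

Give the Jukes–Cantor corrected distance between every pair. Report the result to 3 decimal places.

d(A,B) = 0.544, d(A,C) = 0.614, d(B,C) = 0.182

A–B: 12/31 sites differ → p ≈ 0.387097, d = −0.75 ln(1 − 0.516129) = 0.544453 ≈ 0.544.
A–C: 13/31 sites differ → p ≈ 0.419355, d = −0.75 ln(1 − 0.55914) = 0.614271 ≈ 0.614.
B–C: 5/31 sites differ → p ≈ 0.16129, d = −0.75 ln(1 − 0.215053) = 0.181604 ≈ 0.182.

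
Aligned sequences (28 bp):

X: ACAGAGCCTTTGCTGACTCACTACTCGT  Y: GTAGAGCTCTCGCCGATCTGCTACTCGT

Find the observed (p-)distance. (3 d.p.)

The sequences differ at 10 of 28 positions (sites 1, 2, 8, 9, 11, 14, 17, 18, 19, 20).
p = 10/28 = 0.357142… ≈ 0.357 (to 3 d.p.).

0.357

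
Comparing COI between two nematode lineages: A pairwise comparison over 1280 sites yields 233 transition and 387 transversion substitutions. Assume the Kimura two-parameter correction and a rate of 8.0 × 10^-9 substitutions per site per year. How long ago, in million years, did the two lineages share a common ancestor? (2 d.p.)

P = 233/1280 ≈ 0.182031 and Q = 387/1280 ≈ 0.302344.
Under the Kimura two-parameter model, d = −½ ln(1 − 2P − Q) − ¼ ln(1 − 2Q).
1 − 2P − Q = 0.333594, giving −½ ln(0.333594) = 0.548915.
1 − 2Q = 0.395312, giving −¼ ln(0.395312) = 0.232020.
d = 0.548915 + 0.232020 = 0.780935.
Under a molecular clock d = 2μt, so t = d/(2μ) = 0.780935 / (2 × 8.0 × 10^-9) = 48.81 million years.

48.81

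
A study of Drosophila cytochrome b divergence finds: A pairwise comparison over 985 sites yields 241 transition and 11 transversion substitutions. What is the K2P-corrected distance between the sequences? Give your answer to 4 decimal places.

0.3527

P = 241/985 ≈ 0.24467 and Q = 11/985 ≈ 0.011168.
Under the Kimura two-parameter model, d = −½ ln(1 − 2P − Q) − ¼ ln(1 − 2Q).
1 − 2P − Q = 0.499492, giving −½ ln(0.499492) = 0.347082.
1 − 2Q = 0.977664, giving −¼ ln(0.977664) = 0.005647.
d = 0.347082 + 0.005647 = 0.352729.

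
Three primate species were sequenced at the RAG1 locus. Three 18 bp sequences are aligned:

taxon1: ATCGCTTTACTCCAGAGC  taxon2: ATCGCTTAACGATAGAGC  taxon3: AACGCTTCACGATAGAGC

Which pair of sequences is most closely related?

taxon2 and taxon3

taxon1–taxon2: 4/18 differ, p = 0.222, d = 0.264.
taxon1–taxon3: 5/18 differ, p = 0.278, d = 0.347.
taxon2–taxon3: 2/18 differ, p = 0.111, d = 0.120.
The smallest distance is between taxon2 and taxon3.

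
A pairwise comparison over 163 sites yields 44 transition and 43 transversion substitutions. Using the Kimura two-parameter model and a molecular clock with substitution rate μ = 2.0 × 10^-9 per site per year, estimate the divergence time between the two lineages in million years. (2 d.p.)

P = 44/163 ≈ 0.269939 and Q = 43/163 ≈ 0.263804.
Under the Kimura two-parameter model, d = −½ ln(1 − 2P − Q) − ¼ ln(1 − 2Q).
1 − 2P − Q = 0.196318, giving −½ ln(0.196318) = 0.814010.
1 − 2Q = 0.472392, giving −¼ ln(0.472392) = 0.187487.
d = 0.814010 + 0.187487 = 1.001497.
Under a molecular clock d = 2μt, so t = d/(2μ) = 1.001497 / (2 × 2.0 × 10^-9) = 250.37 million years.

250.37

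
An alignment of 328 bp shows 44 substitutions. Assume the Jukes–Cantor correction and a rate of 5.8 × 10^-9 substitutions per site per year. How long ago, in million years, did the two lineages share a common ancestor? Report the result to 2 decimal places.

p = 44/328 ≈ 0.134146.
d = −(3/4) ln(1 − 4p/3) = −0.75 ln(1 − 0.178861) = −0.75 ln(0.821139)
  = −0.75 × (-0.197063) = 0.147797 substitutions/site.
Under a molecular clock d = 2μt, so t = d/(2μ) = 0.147797 / (2 × 5.8 × 10^-9) = 12.74 million years.

12.74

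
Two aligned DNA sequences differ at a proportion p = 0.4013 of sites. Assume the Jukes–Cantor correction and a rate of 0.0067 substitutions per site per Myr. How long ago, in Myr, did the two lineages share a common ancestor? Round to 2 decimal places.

42.87

d = −(3/4) ln(1 − 4p/3) = −0.75 ln(1 − 0.535067) = −0.75 ln(0.464933)
  = −0.75 × (-0.765862) = 0.574397 substitutions/site.
Under a molecular clock d = 2μt, so t = d/(2μ) = 0.574397 / (2 × 0.0067) = 42.87 Myr.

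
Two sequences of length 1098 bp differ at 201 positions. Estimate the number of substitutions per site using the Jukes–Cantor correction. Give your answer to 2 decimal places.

p = 201/1098 ≈ 0.18306.
d = −(3/4) ln(1 − 4p/3) = −0.75 ln(1 − 0.24408) = −0.75 ln(0.75592)
  = −0.75 × (-0.279820) = 0.209865 substitutions/site.

0.21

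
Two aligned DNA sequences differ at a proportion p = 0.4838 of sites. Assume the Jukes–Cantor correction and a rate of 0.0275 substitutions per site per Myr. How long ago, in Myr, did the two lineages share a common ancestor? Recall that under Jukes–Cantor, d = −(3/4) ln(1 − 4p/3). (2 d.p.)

d = −(3/4) ln(1 − 4p/3) = −0.75 ln(1 − 0.645067) = −0.75 ln(0.354933)
  = −0.75 × (-1.035826) = 0.776870 substitutions/site.
Under a molecular clock d = 2μt, so t = d/(2μ) = 0.776870 / (2 × 0.0275) = 14.12 Myr.

14.12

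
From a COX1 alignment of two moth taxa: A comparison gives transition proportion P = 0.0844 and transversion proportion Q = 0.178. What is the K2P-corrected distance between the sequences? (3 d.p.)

Under the Kimura two-parameter model, d = −½ ln(1 − 2P − Q) − ¼ ln(1 − 2Q).
1 − 2P − Q = 0.6532, giving −½ ln(0.6532) = 0.212936.
1 − 2Q = 0.644, giving −¼ ln(0.644) = 0.110014.
d = 0.212936 + 0.110014 = 0.322950.

0.323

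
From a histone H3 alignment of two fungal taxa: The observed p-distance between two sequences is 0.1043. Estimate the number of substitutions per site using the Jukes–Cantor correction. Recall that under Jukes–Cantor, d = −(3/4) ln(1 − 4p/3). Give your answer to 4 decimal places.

0.1123

d = −(3/4) ln(1 − 4p/3) = −0.75 ln(1 − 0.139067) = −0.75 ln(0.860933)
  = −0.75 × (-0.149739) = 0.112304 substitutions/site.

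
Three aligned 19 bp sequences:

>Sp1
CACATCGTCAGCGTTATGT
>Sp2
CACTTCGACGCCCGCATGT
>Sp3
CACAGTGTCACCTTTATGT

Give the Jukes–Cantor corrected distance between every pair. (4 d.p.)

d(Sp1,Sp2) = 0.5068, d(Sp1,Sp3) = 0.2471, d(Sp2,Sp3) = 0.6181

Sp1–Sp2: 7/19 sites differ → p ≈ 0.368421, d = −0.75 ln(1 − 0.491228) = 0.506816 ≈ 0.5068.
Sp1–Sp3: 4/19 sites differ → p ≈ 0.210526, d = −0.75 ln(1 − 0.280701) = 0.247109 ≈ 0.2471.
Sp2–Sp3: 8/19 sites differ → p ≈ 0.421053, d = −0.75 ln(1 − 0.561404) = 0.618132 ≈ 0.6181.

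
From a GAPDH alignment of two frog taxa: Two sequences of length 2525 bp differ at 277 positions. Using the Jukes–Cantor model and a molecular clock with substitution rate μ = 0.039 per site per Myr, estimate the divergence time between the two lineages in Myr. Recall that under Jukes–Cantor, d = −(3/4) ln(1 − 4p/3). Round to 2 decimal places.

1.52

p = 277/2525 ≈ 0.109703.
d = −(3/4) ln(1 − 4p/3) = −0.75 ln(1 − 0.146271) = −0.75 ln(0.853729)
  = −0.75 × (-0.158141) = 0.118606 substitutions/site.
Under a molecular clock d = 2μt, so t = d/(2μ) = 0.118606 / (2 × 0.039) = 1.52 Myr.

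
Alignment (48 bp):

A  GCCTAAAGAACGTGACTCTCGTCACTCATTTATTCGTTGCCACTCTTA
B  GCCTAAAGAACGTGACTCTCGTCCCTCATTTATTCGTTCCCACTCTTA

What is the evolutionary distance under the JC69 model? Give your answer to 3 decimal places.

0.043

The sequences differ at 2 of 48 sites (24, 39), so p = 2/48 ≈ 0.041667.
d = −(3/4) ln(1 − 4p/3) = −0.75 ln(1 − 0.055556) = −0.75 ln(0.944444)
  = −0.75 × (-0.057159) = 0.042869 substitutions/site.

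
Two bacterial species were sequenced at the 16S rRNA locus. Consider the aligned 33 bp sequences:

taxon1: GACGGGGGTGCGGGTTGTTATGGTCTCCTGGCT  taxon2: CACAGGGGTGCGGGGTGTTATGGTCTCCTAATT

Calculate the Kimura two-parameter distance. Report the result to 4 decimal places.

0.2128

Of 33 sites, 4 differences are transitions and 2 are transversions, so P = 4/33 ≈ 0.121212 and Q = 2/33 ≈ 0.060606.
Under the Kimura two-parameter model, d = −½ ln(1 − 2P − Q) − ¼ ln(1 − 2Q).
1 − 2P − Q = 0.69697, giving −½ ln(0.69697) = 0.180506.
1 − 2Q = 0.878788, giving −¼ ln(0.878788) = 0.032303.
d = 0.180506 + 0.032303 = 0.212809.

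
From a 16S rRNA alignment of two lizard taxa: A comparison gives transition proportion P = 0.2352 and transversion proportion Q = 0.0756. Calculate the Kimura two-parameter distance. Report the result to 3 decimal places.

Under the Kimura two-parameter model, d = −½ ln(1 − 2P − Q) − ¼ ln(1 − 2Q).
1 − 2P − Q = 0.454, giving −½ ln(0.454) = 0.394829.
1 − 2Q = 0.8488, giving −¼ ln(0.8488) = 0.040983.
d = 0.394829 + 0.040983 = 0.435812.

0.436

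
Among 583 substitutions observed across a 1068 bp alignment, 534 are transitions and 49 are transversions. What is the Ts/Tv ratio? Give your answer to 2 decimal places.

R = 534/49 = 10.897959… ≈ 10.90 (to 2 d.p.).

10.90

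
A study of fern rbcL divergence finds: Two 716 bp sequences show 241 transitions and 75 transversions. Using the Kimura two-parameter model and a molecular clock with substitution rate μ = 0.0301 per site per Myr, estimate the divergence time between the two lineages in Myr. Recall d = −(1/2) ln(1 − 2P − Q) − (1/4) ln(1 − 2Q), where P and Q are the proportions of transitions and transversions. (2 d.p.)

13.47

P = 241/716 ≈ 0.336592 and Q = 75/716 ≈ 0.104749.
Under the Kimura two-parameter model, d = −½ ln(1 − 2P − Q) − ¼ ln(1 − 2Q).
1 − 2P − Q = 0.222067, giving −½ ln(0.222067) = 0.752388.
1 − 2Q = 0.790502, giving −¼ ln(0.790502) = 0.058772.
d = 0.752388 + 0.058772 = 0.811160.
Under a molecular clock d = 2μt, so t = d/(2μ) = 0.811160 / (2 × 0.0301) = 13.47 Myr.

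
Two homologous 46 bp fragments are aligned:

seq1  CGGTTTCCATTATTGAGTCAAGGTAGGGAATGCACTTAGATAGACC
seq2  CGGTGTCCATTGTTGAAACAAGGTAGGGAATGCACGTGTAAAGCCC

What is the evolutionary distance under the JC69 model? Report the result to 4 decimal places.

0.2267

The sequences differ at 9 of 46 sites (5, 12, 17, 18, 36, 38, 39, 41, 44), so p = 9/46 ≈ 0.195652.
d = −(3/4) ln(1 − 4p/3) = −0.75 ln(1 − 0.260869) = −0.75 ln(0.739131)
  = −0.75 × (-0.302280) = 0.226710 substitutions/site.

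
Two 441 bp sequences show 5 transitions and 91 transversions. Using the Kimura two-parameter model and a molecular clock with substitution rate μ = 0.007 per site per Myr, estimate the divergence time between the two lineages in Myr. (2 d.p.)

18.79

P = 5/441 ≈ 0.011338 and Q = 91/441 ≈ 0.206349.
Under the Kimura two-parameter model, d = −½ ln(1 − 2P − Q) − ¼ ln(1 − 2Q).
1 − 2P − Q = 0.770975, giving −½ ln(0.770975) = 0.130050.
1 − 2Q = 0.587302, giving −¼ ln(0.587302) = 0.133054.
d = 0.130050 + 0.133054 = 0.263104.
Under a molecular clock d = 2μt, so t = d/(2μ) = 0.263104 / (2 × 0.007) = 18.79 Myr.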